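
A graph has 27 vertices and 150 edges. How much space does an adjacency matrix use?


Adjacency matrix: V x V grid of entries
Space = V^2 = 27^2 = 27 * 27 = 729


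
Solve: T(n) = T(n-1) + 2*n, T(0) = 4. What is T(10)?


Expanding the recurrence:
T(10) = T(9) + 2*10
       = T(8) + 2*9 + 2*10
       ...
       = T(0) + 2*(1 + 2 + ... + 10)
       = 4 + 2 * 10*11/2
       = 4 + 2 * 55
       = 4 + 110 = 114


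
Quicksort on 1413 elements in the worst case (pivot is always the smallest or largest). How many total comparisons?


In the worst case, each partition step picks the worst pivot:
  Partition 1: 1412 comparisons (n-1 elements to compare)
  Partition 2: 1411 comparisons
  Partition 3: 1410 comparisons
  Partition 4: 1409 comparisons
  Partition 5: 1408 comparisons
  ...
  Last partition: 0 comparisons
Total = (n-1) + (n-2) + ... + 1 + 0 = n*(n-1)/2
= 1413*1412/2 = 997578


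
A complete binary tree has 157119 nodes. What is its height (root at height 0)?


In a complete binary tree, level k holds nodes 2^k .. 2^(k+1)-1 (1-indexed).
Height = floor(log2(n)) = floor(log2(157119)) = 17
Check: 2^17 = 131072 <= 157119 < 262144 = 2^18


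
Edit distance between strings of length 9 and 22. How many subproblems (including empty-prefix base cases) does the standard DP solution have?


The table includes base cases (empty prefixes).
Rows: (m+1) = 10
Columns: (n+1) = 23
Total = 10 * 23 = 230


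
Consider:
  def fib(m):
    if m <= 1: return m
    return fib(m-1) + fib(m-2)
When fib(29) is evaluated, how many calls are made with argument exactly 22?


Let N(m) = number of times fib(m) is called while evaluating fib(29).
N(29) = 1 (the initial call).
N(28) = 1 (only fib(29) calls it).
For 1 <= m <= 27: fib(m) is called by fib(m+1) and fib(m+2), so
  N(m) = N(m+1) + N(m+2).
fib(0) is called only by fib(2), so N(0) = N(2).
Walk down from m=29:
  N(29)=1, N(28)=1, N(27)=2, N(26)=3, N(25)=5, N(24)=8, N(23)=13, N(22)=21
N(22) = 21


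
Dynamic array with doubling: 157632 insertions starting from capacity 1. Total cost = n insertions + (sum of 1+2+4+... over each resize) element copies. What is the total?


n = 157632
Insertion costs: 157632
Resizes copy 1, 2, 4, ... up to the largest power of 2 that is <= n-1 = 157631, i.e. 131072.
Copy costs = 1 + 2 + 4 + 8 + 16 + 32 + 64 + 128 + 256 + 512 + 1024 + 2048 + 4096 + 8192 + 16384 + 32768 + 65536 + 131072 = 262143
Total = 157632 + 262143 = 419775


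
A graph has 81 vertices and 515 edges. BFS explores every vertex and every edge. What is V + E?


A full BFS traversal dequeues each vertex once and examines each edge once.
Vertex visits: 81
Edge visits: 515
V + E = 81 + 515 = 596


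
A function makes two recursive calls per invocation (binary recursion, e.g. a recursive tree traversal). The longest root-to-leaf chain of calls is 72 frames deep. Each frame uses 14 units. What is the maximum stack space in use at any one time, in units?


Binary recursion: the two calls run one after the other, so only one root-to-leaf chain of frames is on the stack at a time.
Maximum depth (longest chain) = 72 frames
Each frame = 14 units
Max stack space = 72 * 14 = 1008


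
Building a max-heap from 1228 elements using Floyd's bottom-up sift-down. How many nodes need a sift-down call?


In a heap of 1228 elements (0-indexed array):
  Last element index: 1227
  Parent of last element: floor((1227 - 1) / 2) = 613
  Internal nodes: indices 0 to 613
  Count = floor(1228/2) = 614


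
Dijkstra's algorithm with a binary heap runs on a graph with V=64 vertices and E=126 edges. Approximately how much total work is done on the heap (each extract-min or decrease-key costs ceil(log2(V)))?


Dijkstra with a binary heap: each vertex is extracted once, each edge may relax once.
Each heap operation costs O(log V).
V + E = 64 + 126 = 190
ceil(log2(64)) = 6 (since 2^5 = 32 < 64 <= 64 = 2^6)
Total heap work = (V+E) * ceil(log2(V)) = 190 * 6 = 1140


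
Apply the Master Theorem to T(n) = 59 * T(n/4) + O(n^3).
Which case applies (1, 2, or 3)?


The Master Theorem: T(n) = a*T(n/b) + O(n^c)
  a = 59, b = 4, c = 3
log_b(a) = log_4(59) ~ 2.941
Compare b^c with a: 4^3 = 64 > 59, so c > log_b(a).
Since c > log_b(a), Case 3 applies.
T(n) = O(n^3)
Master Theorem case = 3


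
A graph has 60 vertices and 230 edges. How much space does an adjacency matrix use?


Adjacency matrix: V x V grid of entries
Space = V^2 = 60^2 = 60 * 60 = 3600


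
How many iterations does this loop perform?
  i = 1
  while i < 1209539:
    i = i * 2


The loop variable doubles each iteration:
i = 1 -> 2 -> 4 -> 8 -> 16 -> 32 -> 64 -> 128 -> 256 -> 512 -> 1024 -> 2048 -> 4096 -> 8192 -> 16384 -> 32768 -> 65536 -> 131072 -> 262144 -> 524288 -> 1048576 -> 2097152 (stop, 2097152 >= 1209539)
Number of doublings = ceil(log2(1209539)) = 21


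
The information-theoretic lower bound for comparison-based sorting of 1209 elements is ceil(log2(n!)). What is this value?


A binary decision tree of height h has at most 2^h leaves and needs at least n! of them, so h >= ceil(log2(n!)).
1209! is far too large to multiply out, so use Stirling's series:
  ln(n!) ~ n ln n - n + (1/2) ln(2 pi n) + 1/(12n)  (error below 1/(360 n^3), negligible here)
  ln(1209) = 7.0975489
  n ln n = 1209 * 7.0975489 = 8580.9366
  (1/2) ln(2 pi * 1209) = (1/2) ln(7596.3710) = 4.4677
  1/(12*1209) = 0.0001
  ln(1209!) ~ 8580.9366 - 1209 + 4.4677 + 0.0001 = 7376.4044
Convert to base 2: log2(1209!) = 7376.4044 / ln 2 = 7376.4044 / 0.69314718 = 10641.9021
ceil(10641.9021) = 10642


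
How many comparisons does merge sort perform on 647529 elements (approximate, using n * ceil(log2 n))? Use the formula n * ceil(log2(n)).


Recursion depth: ceil(log2(647529)) = 20
Each recursion level merges n = 647529 elements
Total = 647529 * 20 = 12950580


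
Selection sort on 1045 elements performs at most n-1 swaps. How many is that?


Each of the 1044 passes places one element in its final position.
Pass 1: swap minimum into position 0
Pass 2: swap minimum of remaining into position 1
...
Pass 1044: last two elements, one swap
Maximum swaps = 1045 - 1 = 1044


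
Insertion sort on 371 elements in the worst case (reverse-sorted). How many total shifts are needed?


In the worst case (reverse-sorted), each element shifts past all previous:
  Element 1: 1 shifts
  Element 2: 2 shifts
  Element 3: 3 shifts
  Element 4: 4 shifts
  Element 5: 5 shifts
  ...
  Element 370: 370 shifts
Total = 1 + 2 + ... + 370
= 371*(371-1)/2 = 68635


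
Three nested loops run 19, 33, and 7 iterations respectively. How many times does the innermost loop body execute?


Loop 1 (outermost): 19 iterations
Loop 2 (middle): 33 iterations per outer
Loop 3 (innermost): 7 iterations per middle
Total = 19 * 33 * 7 = 4389


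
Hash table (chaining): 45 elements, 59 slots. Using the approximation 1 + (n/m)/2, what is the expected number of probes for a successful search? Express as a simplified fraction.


Computing expected probes:
alpha = 45/59
= 1 + alpha/2
= 1 + 45/(2*59)
= (2*59 + 45) / (2*59)
= 163/118


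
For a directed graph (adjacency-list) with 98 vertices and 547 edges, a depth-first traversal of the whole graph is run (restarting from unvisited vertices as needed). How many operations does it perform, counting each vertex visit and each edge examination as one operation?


A full DFS traversal visits each vertex once and examines each edge once.
V = 98
E = 547
Sum = 98 + 547 = 645


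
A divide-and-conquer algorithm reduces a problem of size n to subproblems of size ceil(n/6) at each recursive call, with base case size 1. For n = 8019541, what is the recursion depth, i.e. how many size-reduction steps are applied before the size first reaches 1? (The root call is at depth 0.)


Each step divides the size by 6 (rounding up); after k steps the size is ceil(n/6^k), which equals 1 exactly when 6^k >= n.
So the depth is the smallest k with 6^k >= 8019541, i.e. ceil(log_6(8019541)).
6^8 = 1679616 < 8019541 <= 10077696 = 6^9
Recursion depth = 9


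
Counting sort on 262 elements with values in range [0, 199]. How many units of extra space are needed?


Output array size: 262 (to store sorted result)
Count array size: 200 (one slot per possible value, range 0 to 199)
Total extra space = 262 + 200 = 462


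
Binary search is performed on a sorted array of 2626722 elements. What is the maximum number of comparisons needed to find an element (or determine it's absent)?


Binary search halves the search space each comparison:
  Step 1: search space = 2626722 -> 1313361
  Step 2: search space = 1313361 -> 656680
  Step 3: search space = 656680 -> 328340
  Step 4: search space = 328340 -> 164170
  Step 5: search space = 164170 -> 82085
  Step 6: search space = 82085 -> 41042
  Step 7: search space = 41042 -> 20521
  Step 8: search space = 20521 -> 10260
  Step 9: search space = 10260 -> 5130
  Step 10: search space = 5130 -> 2565
  Step 11: search space = 2565 -> 1282
  Step 12: search space = 1282 -> 641
  Step 13: search space = 641 -> 320
  Step 14: search space = 320 -> 160
  Step 15: search space = 160 -> 80
  Step 16: search space = 80 -> 40
  Step 17: search space = 40 -> 20
  Step 18: search space = 20 -> 10
  Step 19: search space = 10 -> 5
  Step 20: search space = 5 -> 2
  Step 21: search space = 2 -> 1
  Step 22: search space = 1 (final check)
Maximum comparisons = floor(log2(2626722)) + 1 = 21 + 1 = 22


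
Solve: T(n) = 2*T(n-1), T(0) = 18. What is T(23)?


Unrolling:
T(23) = 2*T(22) = 2^2*T(21) = ... = 2^23*T(0)
= 2^23 * 18
= 8388608 * 18 = 150994944


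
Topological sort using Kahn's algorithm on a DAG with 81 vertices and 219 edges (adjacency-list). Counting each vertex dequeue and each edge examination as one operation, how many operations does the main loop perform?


Kahn's algorithm:
  1. Compute in-degrees: O(V + E)
  2. Process queue: each vertex dequeued once (O(V))
     each edge examined once (O(E))
Total = V + E = 81 + 219 = 300


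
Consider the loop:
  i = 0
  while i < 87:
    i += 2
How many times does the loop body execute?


Starting at i = 0, each iteration adds 2.
Iterations until i >= 87:
  Iteration 1: i = 0 -> i = 2
  Iteration 2: i = 2 -> i = 4
  Iteration 3: i = 4 -> i = 6
  Iteration 4: i = 6 -> i = 8
  Iteration 5: i = 8 -> i = 10
  Iteration 6: i = 10 -> i = 12
  Iteration 7: i = 12 -> i = 14
  Iteration 8: i = 14 -> i = 16
  ... continuing ...
Total iterations = ceil(87/2) = 44


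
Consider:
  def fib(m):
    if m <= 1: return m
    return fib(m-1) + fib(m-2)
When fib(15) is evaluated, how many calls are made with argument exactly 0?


Let N(m) = number of times fib(m) is called while evaluating fib(15).
N(15) = 1 (the initial call).
N(14) = 1 (only fib(15) calls it).
For 1 <= m <= 13: fib(m) is called by fib(m+1) and fib(m+2), so
  N(m) = N(m+1) + N(m+2).
fib(0) is called only by fib(2), so N(0) = N(2).
Walk down from m=15:
  N(15)=1, N(14)=1, N(13)=2, N(12)=3, N(11)=5, N(10)=8, N(9)=13, N(8)=21, N(7)=34, N(6)=55, N(5)=89, N(4)=144, N(3)=233, N(2)=377, N(1)=610, N(0)=N(2)=377
N(0) = 377


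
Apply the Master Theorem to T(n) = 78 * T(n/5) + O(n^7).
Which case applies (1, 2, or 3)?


The Master Theorem: T(n) = a*T(n/b) + O(n^c)
  a = 78, b = 5, c = 7
log_b(a) = log_5(78) ~ 2.707
Compare b^c with a: 5^7 = 78125 > 78, so c > log_b(a).
Since c > log_b(a), Case 3 applies.
T(n) = O(n^7)
Master Theorem case = 3


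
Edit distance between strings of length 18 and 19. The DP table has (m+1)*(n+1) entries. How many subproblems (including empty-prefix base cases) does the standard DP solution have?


The table includes base cases (empty prefixes).
Rows: (m+1) = 19
Columns: (n+1) = 20
Total = 19 * 20 = 380


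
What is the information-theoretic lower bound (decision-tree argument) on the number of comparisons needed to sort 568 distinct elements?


A binary decision tree of height h has at most 2^h leaves and needs at least n! of them, so h >= ceil(log2(n!)).
568! is far too large to multiply out, so use Stirling's series:
  ln(n!) ~ n ln n - n + (1/2) ln(2 pi n) + 1/(12n)  (error below 1/(360 n^3), negligible here)
  ln(568) = 6.3421214
  n ln n = 568 * 6.3421214 = 3602.3250
  (1/2) ln(2 pi * 568) = (1/2) ln(3568.8493) = 4.0900
  1/(12*568) = 0.0001
  ln(568!) ~ 3602.3250 - 568 + 4.0900 + 0.0001 = 3038.4151
Convert to base 2: log2(568!) = 3038.4151 / ln 2 = 3038.4151 / 0.69314718 = 4383.5064
ceil(4383.5064) = 4384


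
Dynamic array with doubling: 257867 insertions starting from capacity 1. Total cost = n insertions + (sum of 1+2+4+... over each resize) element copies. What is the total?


n = 257867
Insertion costs: 257867
Resizes copy 1, 2, 4, ... up to the largest power of 2 that is <= n-1 = 257866, i.e. 131072.
Copy costs = 1 + 2 + 4 + 8 + 16 + 32 + 64 + 128 + 256 + 512 + 1024 + 2048 + 4096 + 8192 + 16384 + 32768 + 65536 + 131072 = 262143
Total = 257867 + 262143 = 520010


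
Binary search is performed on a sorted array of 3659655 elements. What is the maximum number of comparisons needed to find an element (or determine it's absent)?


Binary search halves the search space each comparison:
  Step 1: search space = 3659655 -> 1829827
  Step 2: search space = 1829827 -> 914913
  Step 3: search space = 914913 -> 457456
  Step 4: search space = 457456 -> 228728
  Step 5: search space = 228728 -> 114364
  Step 6: search space = 114364 -> 57182
  Step 7: search space = 57182 -> 28591
  Step 8: search space = 28591 -> 14295
  Step 9: search space = 14295 -> 7147
  Step 10: search space = 7147 -> 3573
  Step 11: search space = 3573 -> 1786
  Step 12: search space = 1786 -> 893
  Step 13: search space = 893 -> 446
  Step 14: search space = 446 -> 223
  Step 15: search space = 223 -> 111
  Step 16: search space = 111 -> 55
  Step 17: search space = 55 -> 27
  Step 18: search space = 27 -> 13
  Step 19: search space = 13 -> 6
  Step 20: search space = 6 -> 3
  Step 21: search space = 3 -> 1
  Step 22: search space = 1 (final check)
Maximum comparisons = floor(log2(3659655)) + 1 = 21 + 1 = 22


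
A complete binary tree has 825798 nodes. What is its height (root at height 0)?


In a complete binary tree, level k holds nodes 2^k .. 2^(k+1)-1 (1-indexed).
Height = floor(log2(n)) = floor(log2(825798)) = 19
Check: 2^19 = 524288 <= 825798 < 1048576 = 2^20


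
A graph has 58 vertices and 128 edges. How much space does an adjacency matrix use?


Adjacency matrix: V x V grid of entries
Space = V^2 = 58^2 = 58 * 58 = 3364


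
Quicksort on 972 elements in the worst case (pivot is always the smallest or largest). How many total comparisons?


In the worst case, each partition step picks the worst pivot:
  Partition 1: 971 comparisons (n-1 elements to compare)
  Partition 2: 970 comparisons
  Partition 3: 969 comparisons
  Partition 4: 968 comparisons
  Partition 5: 967 comparisons
  ...
  Last partition: 0 comparisons
Total = (n-1) + (n-2) + ... + 1 + 0 = n*(n-1)/2
= 972*971/2 = 471906


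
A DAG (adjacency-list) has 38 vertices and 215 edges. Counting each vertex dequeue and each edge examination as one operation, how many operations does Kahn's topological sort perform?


V = 38 (vertex processing)
E = 215 (edge processing)
V + E = 38 + 215 = 253


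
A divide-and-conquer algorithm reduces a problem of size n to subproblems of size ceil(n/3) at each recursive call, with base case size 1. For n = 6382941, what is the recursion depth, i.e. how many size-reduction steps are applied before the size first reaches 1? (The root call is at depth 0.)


Each step divides the size by 3 (rounding up); after k steps the size is ceil(n/3^k), which equals 1 exactly when 3^k >= n.
So the depth is the smallest k with 3^k >= 6382941, i.e. ceil(log_3(6382941)).
3^14 = 4782969 < 6382941 <= 14348907 = 3^15
Recursion depth = 15


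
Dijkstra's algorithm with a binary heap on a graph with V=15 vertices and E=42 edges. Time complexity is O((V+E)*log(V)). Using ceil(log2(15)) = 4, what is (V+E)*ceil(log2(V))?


Dijkstra with a binary heap: each vertex is extracted once, each edge may relax once.
Each heap operation costs O(log V).
V + E = 15 + 42 = 57
ceil(log2(15)) = 4 (since 2^3 = 8 < 15 <= 16 = 2^4)
Total heap work = (V+E) * ceil(log2(V)) = 57 * 4 = 228


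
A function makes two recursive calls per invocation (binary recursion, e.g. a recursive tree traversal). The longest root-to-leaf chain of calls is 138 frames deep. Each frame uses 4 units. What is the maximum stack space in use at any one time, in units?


Binary recursion: the two calls run one after the other, so only one root-to-leaf chain of frames is on the stack at a time.
Maximum depth (longest chain) = 138 frames
Each frame = 4 units
Max stack space = 138 * 4 = 552


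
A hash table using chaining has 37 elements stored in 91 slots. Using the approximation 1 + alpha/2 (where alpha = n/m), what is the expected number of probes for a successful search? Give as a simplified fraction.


Load factor alpha = n/m = 37/91
Expected probes = 1 + alpha/2 = 1 + 37/(2*91)
= 1 + 37/182
= 182/182 + 37/182
= 219/182


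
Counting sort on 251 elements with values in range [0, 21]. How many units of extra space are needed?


Output array size: 251 (to store sorted result)
Count array size: 22 (one slot per possible value, range 0 to 21)
Total extra space = 251 + 22 = 273


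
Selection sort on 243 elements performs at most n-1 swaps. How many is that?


Each of the 242 passes places one element in its final position.
Pass 1: swap minimum into position 0
Pass 2: swap minimum of remaining into position 1
...
Pass 242: last two elements, one swap
Maximum swaps = 243 - 1 = 242


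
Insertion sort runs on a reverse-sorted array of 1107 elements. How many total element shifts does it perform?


Sum of shifts = 1 + 2 + 3 + ... + 1106
= 1107 * 1106 / 2
= 1224342 / 2
= 612171


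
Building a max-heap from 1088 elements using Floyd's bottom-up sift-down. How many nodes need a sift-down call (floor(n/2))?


In a heap of 1088 elements (0-indexed array):
  Last element index: 1087
  Parent of last element: floor((1087 - 1) / 2) = 543
  Internal nodes: indices 0 to 543
  Count = floor(1088/2) = 544


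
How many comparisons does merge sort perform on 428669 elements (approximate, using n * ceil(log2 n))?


Recursion depth: ceil(log2(428669)) = 19
Each recursion level merges n = 428669 elements
Total = 428669 * 19 = 8144711


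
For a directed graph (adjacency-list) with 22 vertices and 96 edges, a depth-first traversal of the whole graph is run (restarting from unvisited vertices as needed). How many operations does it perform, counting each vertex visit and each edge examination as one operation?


A full DFS traversal visits each vertex once and examines each edge once.
V = 22
E = 96
Sum = 22 + 96 = 118


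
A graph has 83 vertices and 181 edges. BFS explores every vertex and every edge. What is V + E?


A full BFS traversal dequeues each vertex once and examines each edge once.
Vertex visits: 83
Edge visits: 181
V + E = 83 + 181 = 264


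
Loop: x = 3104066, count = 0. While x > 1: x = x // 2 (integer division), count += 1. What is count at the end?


The variable x halves each step:
x = 3104066 -> 1552033 -> 776016 -> 388008 -> 194004 -> 97002 -> 48501 -> 24250 -> 12125 -> 6062 -> 3031 -> 1515 -> 757 -> 378 -> 189 -> 94 -> 47 -> 23 -> 11 -> 5 -> 2 -> 1
Number of halvings = floor(log2(3104066)) = 21


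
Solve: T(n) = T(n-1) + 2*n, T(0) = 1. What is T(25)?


Expanding the recurrence:
T(25) = T(24) + 2*25
       = T(23) + 2*24 + 2*25
       ...
       = T(0) + 2*(1 + 2 + ... + 25)
       = 1 + 2 * 25*26/2
       = 1 + 2 * 325
       = 1 + 650 = 651


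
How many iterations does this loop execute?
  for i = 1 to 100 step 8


The loop variable i takes values starting at 1 and increments by 8 each iteration.
Sequence: i = 1, 9, 17, 25, 33, 41, 49, 57, 65, ...
The upper bound 100 is inclusive, so the count is floor((last - first) / step) + 1:
floor((100 - 1) / 8) + 1 = floor(99/8) + 1 = 12 + 1 = 13


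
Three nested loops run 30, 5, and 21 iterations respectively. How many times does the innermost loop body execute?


Loop 1 (outermost): 30 iterations
Loop 2 (middle): 5 iterations per outer
Loop 3 (innermost): 21 iterations per middle
Total = 30 * 5 * 21 = 3150


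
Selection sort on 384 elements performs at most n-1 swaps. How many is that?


Each of the 383 passes places one element in its final position.
Pass 1: swap minimum into position 0
Pass 2: swap minimum of remaining into position 1
...
Pass 383: last two elements, one swap
Maximum swaps = 384 - 1 = 383


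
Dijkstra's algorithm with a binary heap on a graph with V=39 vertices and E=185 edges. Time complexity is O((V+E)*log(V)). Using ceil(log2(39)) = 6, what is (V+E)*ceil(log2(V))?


Dijkstra with a binary heap: each vertex is extracted once, each edge may relax once.
Each heap operation costs O(log V).
V + E = 39 + 185 = 224
ceil(log2(39)) = 6 (since 2^5 = 32 < 39 <= 64 = 2^6)
Total heap work = (V+E) * ceil(log2(V)) = 224 * 6 = 1344


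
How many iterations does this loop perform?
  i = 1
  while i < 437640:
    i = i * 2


The loop variable doubles each iteration:
i = 1 -> 2 -> 4 -> 8 -> 16 -> 32 -> 64 -> 128 -> 256 -> 512 -> 1024 -> 2048 -> 4096 -> 8192 -> 16384 -> 32768 -> 65536 -> 131072 -> 262144 -> 524288 (stop, 524288 >= 437640)
Number of doublings = ceil(log2(437640)) = 19


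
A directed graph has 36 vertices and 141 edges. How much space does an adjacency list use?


Adjacency list: one list head per vertex + one entry per edge
Vertex heads: 36
Edge entries: 141
Total = 36 + 141 = 177


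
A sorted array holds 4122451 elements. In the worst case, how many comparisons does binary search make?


Halving sequence: 4122451 -> 2061225 -> 1030612 -> 515306 -> 257653 -> 128826 -> 64413 -> 32206 -> 16103 -> 8051 -> 4025 -> 2012 -> 1006 -> 503 -> 251 -> 125 -> 62 -> 31 -> 15 -> 7 -> 3 -> 1
Number of halvings = 21
Max comparisons = 21 + 1 = 22


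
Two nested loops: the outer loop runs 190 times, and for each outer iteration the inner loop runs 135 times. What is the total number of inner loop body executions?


Outer loop: 190 iterations
Inner loop: 135 iterations per outer iteration
Total = 190 * 135 = 25650


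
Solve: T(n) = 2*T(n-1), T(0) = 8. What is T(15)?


Unrolling:
T(15) = 2*T(14) = 2^2*T(13) = ... = 2^15*T(0)
= 2^15 * 8
= 32768 * 8 = 262144


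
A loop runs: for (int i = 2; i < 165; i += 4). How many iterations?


Loop starts at i = 2, increments by 4, stops when i >= 165.
Number of iterations = ceil((165 - 2) / 4)
= ceil(163 / 4)
= 41


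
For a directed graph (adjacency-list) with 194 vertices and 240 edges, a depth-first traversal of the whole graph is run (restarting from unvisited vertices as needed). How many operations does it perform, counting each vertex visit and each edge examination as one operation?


A full DFS traversal visits each vertex once and examines each edge once.
V = 194
E = 240
Sum = 194 + 240 = 434


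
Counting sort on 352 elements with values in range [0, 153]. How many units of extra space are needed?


Output array size: 352 (to store sorted result)
Count array size: 154 (one slot per possible value, range 0 to 153)
Total extra space = 352 + 154 = 506


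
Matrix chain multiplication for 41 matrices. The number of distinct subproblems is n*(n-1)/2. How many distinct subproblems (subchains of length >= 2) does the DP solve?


Subproblems are indexed by (i, j) where i < j.
Number of such pairs = n*(n-1)/2
= 41 * 40 / 2
= 820


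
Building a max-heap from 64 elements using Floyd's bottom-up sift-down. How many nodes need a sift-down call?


In a heap of 64 elements (0-indexed array):
  Last element index: 63
  Parent of last element: floor((63 - 1) / 2) = 31
  Internal nodes: indices 0 to 31
  Count = floor(64/2) = 32


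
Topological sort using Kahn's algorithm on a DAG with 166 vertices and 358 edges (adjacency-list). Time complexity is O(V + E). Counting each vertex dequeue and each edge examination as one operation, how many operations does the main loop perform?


Kahn's algorithm:
  1. Compute in-degrees: O(V + E)
  2. Process queue: each vertex dequeued once (O(V))
     each edge examined once (O(E))
Total = V + E = 166 + 358 = 524


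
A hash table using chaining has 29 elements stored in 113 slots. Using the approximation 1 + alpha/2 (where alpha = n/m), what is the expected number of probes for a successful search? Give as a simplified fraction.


Load factor alpha = n/m = 29/113
Expected probes = 1 + alpha/2 = 1 + 29/(2*113)
= 1 + 29/226
= 226/226 + 29/226
= 255/226


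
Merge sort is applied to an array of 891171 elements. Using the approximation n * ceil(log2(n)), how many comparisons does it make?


Merge sort divides the array into halves recursively.
Number of levels = ceil(log2(891171)) = 20
At each level, approximately n = 891171 comparisons are needed for merging.
Total comparisons ~ n * ceil(log2(n)) = 891171 * 20 = 17823420


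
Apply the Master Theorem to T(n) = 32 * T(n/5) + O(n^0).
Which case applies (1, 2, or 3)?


The Master Theorem: T(n) = a*T(n/b) + O(n^c)
  a = 32, b = 5, c = 0
log_b(a) = log_5(32) ~ 2.153
Compare b^c with a: 5^0 = 1 < 32, so c < log_b(a).
Since c < log_b(a), Case 1 applies.
T(n) = O(n^(log_5 32)) ~ O(n^2.153)
Master Theorem case = 1


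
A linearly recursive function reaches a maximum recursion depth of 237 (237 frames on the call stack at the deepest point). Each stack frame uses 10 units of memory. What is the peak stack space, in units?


Maximum recursion depth = 237 frames
Memory per frame = 10 units
Total stack space = depth * frame_size
= 237 * 10 = 2370


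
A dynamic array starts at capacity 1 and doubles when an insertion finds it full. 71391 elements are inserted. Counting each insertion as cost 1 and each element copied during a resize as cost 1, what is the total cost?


n = 71391
Insertion costs: 71391
Resizes copy 1, 2, 4, ... up to the largest power of 2 that is <= n-1 = 71390, i.e. 65536.
Copy costs = 1 + 2 + 4 + 8 + 16 + 32 + 64 + 128 + 256 + 512 + 1024 + 2048 + 4096 + 8192 + 16384 + 32768 + 65536 = 131071
Total = 71391 + 131071 = 202462


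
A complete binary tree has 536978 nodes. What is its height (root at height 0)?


In a complete binary tree, level k holds nodes 2^k .. 2^(k+1)-1 (1-indexed).
Height = floor(log2(n)) = floor(log2(536978)) = 19
Check: 2^19 = 524288 <= 536978 < 1048576 = 2^20


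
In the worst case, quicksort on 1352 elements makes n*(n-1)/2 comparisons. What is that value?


Sum of comparisons per partition:
1351 + 1350 + ... + 1 + 0
= 1352 * (1352 - 1) / 2
= 1352 * 1351 / 2
= 913276


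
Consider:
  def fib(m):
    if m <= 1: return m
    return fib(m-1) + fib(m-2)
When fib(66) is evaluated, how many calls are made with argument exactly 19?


Let N(m) = number of times fib(m) is called while evaluating fib(66).
N(66) = 1 (the initial call).
N(65) = 1 (only fib(66) calls it).
For 1 <= m <= 64: fib(m) is called by fib(m+1) and fib(m+2), so
  N(m) = N(m+1) + N(m+2).
fib(0) is called only by fib(2), so N(0) = N(2).
Walk down from m=66:
  N(66)=1, N(65)=1, N(64)=2, N(63)=3, N(62)=5, N(61)=8, N(60)=13, N(59)=21, N(58)=34, N(57)=55, N(56)=89, N(55)=144, N(54)=233, N(53)=377, N(52)=610, N(51)=987, N(50)=1597, N(49)=2584, N(48)=4181, N(47)=6765, N(46)=10946, N(45)=17711, N(44)=28657, N(43)=46368, N(42)=75025, N(41)=121393, N(40)=196418, N(39)=317811, N(38)=514229, N(37)=832040, N(36)=1346269, N(35)=2178309, N(34)=3524578, N(33)=5702887, N(32)=9227465, N(31)=14930352, N(30)=24157817, N(29)=39088169, N(28)=63245986, N(27)=102334155, N(26)=165580141, N(25)=267914296, N(24)=433494437, N(23)=701408733, N(22)=1134903170, N(21)=1836311903, N(20)=2971215073, N(19)=4807526976
N(19) = 4807526976


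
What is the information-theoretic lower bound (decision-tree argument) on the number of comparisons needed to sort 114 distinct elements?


A binary decision tree of height h has at most 2^h leaves and needs at least n! of them, so h >= ceil(log2(n!)).
114! is far too large to multiply out, so use Stirling's series:
  ln(n!) ~ n ln n - n + (1/2) ln(2 pi n) + 1/(12n)  (error below 1/(360 n^3), negligible here)
  ln(114) = 4.7361984
  n ln n = 114 * 4.7361984 = 539.9266
  (1/2) ln(2 pi * 114) = (1/2) ln(716.2831) = 3.2870
  1/(12*114) = 0.0007
  ln(114!) ~ 539.9266 - 114 + 3.2870 + 0.0007 = 429.2143
Convert to base 2: log2(114!) = 429.2143 / ln 2 = 429.2143 / 0.69314718 = 619.2253
ceil(619.2253) = 620


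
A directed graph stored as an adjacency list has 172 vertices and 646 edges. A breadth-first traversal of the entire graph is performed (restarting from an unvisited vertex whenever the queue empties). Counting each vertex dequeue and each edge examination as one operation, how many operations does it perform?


A full BFS traversal dequeues each vertex once and examines each edge once.
Vertex visits: 172
Edge visits: 646
V + E = 172 + 646 = 818


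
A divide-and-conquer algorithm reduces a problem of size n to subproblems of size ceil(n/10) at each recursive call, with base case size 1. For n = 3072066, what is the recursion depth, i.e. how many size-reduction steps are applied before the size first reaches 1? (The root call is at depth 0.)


Each step divides the size by 10 (rounding up); after k steps the size is ceil(n/10^k), which equals 1 exactly when 10^k >= n.
So the depth is the smallest k with 10^k >= 3072066, i.e. ceil(log_10(3072066)).
10^6 = 1000000 < 3072066 <= 10000000 = 10^7
Recursion depth = 7


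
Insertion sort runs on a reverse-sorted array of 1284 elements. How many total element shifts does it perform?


Sum of shifts = 1 + 2 + 3 + ... + 1283
= 1284 * 1283 / 2
= 1647372 / 2
= 823686


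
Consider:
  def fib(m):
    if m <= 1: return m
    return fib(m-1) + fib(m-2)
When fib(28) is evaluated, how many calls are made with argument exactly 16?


Let N(m) = number of times fib(m) is called while evaluating fib(28).
N(28) = 1 (the initial call).
N(27) = 1 (only fib(28) calls it).
For 1 <= m <= 26: fib(m) is called by fib(m+1) and fib(m+2), so
  N(m) = N(m+1) + N(m+2).
fib(0) is called only by fib(2), so N(0) = N(2).
Walk down from m=28:
  N(28)=1, N(27)=1, N(26)=2, N(25)=3, N(24)=5, N(23)=8, N(22)=13, N(21)=21, N(20)=34, N(19)=55, N(18)=89, N(17)=144, N(16)=233
N(16) = 233


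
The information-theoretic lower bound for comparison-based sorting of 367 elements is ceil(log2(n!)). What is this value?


A binary decision tree of height h has at most 2^h leaves and needs at least n! of them, so h >= ceil(log2(n!)).
367! is far too large to multiply out, so use Stirling's series:
  ln(n!) ~ n ln n - n + (1/2) ln(2 pi n) + 1/(12n)  (error below 1/(360 n^3), negligible here)
  ln(367) = 5.9053618
  n ln n = 367 * 5.9053618 = 2167.2678
  (1/2) ln(2 pi * 367) = (1/2) ln(2305.9290) = 3.8716
  1/(12*367) = 0.0002
  ln(367!) ~ 2167.2678 - 367 + 3.8716 + 0.0002 = 1804.1396
Convert to base 2: log2(367!) = 1804.1396 / ln 2 = 1804.1396 / 0.69314718 = 2602.8233
ceil(2602.8233) = 2603


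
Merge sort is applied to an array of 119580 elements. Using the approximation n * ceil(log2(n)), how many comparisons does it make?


Merge sort divides the array into halves recursively.
Number of levels = ceil(log2(119580)) = 17
At each level, approximately n = 119580 comparisons are needed for merging.
Total comparisons ~ n * ceil(log2(n)) = 119580 * 17 = 2032860


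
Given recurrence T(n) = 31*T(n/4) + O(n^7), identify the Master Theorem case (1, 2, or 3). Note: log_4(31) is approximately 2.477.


Master Theorem parameters: a=31, b=4, c=7
log_b(a) = 2.477
Compare b^c with a: 4^7 = 16384 > 31, so c > log_b(a).
Comparing c=7 vs log_b(a)=2.477:
7 > 2.477 => Case 3
Result: T(n) = O(n^7)
Master Theorem case = 3


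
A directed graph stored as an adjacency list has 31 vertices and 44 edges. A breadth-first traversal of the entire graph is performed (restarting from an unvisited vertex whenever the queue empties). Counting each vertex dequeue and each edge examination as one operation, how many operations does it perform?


A full BFS traversal dequeues each vertex once and examines each edge once.
Vertex visits: 31
Edge visits: 44
V + E = 31 + 44 = 75


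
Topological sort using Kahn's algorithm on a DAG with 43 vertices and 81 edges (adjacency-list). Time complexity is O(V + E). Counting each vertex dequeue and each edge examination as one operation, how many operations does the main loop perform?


Kahn's algorithm:
  1. Compute in-degrees: O(V + E)
  2. Process queue: each vertex dequeued once (O(V))
     each edge examined once (O(E))
Total = V + E = 43 + 81 = 124


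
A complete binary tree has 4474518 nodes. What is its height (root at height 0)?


In a complete binary tree, level k holds nodes 2^k .. 2^(k+1)-1 (1-indexed).
Height = floor(log2(n)) = floor(log2(4474518)) = 22
Check: 2^22 = 4194304 <= 4474518 < 8388608 = 2^23


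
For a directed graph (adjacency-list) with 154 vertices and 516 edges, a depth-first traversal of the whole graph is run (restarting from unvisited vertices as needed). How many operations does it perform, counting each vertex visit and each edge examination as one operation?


A full DFS traversal visits each vertex once and examines each edge once.
V = 154
E = 516
Sum = 154 + 516 = 670


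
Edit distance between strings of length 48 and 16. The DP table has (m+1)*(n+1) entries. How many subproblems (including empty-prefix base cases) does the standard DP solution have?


The table includes base cases (empty prefixes).
Rows: (m+1) = 49
Columns: (n+1) = 17
Total = 49 * 17 = 833


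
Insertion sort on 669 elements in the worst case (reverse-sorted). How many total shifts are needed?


In the worst case (reverse-sorted), each element shifts past all previous:
  Element 1: 1 shifts
  Element 2: 2 shifts
  Element 3: 3 shifts
  Element 4: 4 shifts
  Element 5: 5 shifts
  ...
  Element 668: 668 shifts
Total = 1 + 2 + ... + 668
= 669*(669-1)/2 = 223446


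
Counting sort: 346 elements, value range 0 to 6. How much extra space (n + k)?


n = 346 (output array)
k = 7 (count array for 7 distinct values)
Extra space = 346 + 7 = 353


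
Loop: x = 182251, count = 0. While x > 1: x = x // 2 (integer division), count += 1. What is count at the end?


The variable x halves each step:
x = 182251 -> 91125 -> 45562 -> 22781 -> 11390 -> 5695 -> 2847 -> 1423 -> 711 -> 355 -> 177 -> 88 -> 44 -> 22 -> 11 -> 5 -> 2 -> 1
Number of halvings = floor(log2(182251)) = 17


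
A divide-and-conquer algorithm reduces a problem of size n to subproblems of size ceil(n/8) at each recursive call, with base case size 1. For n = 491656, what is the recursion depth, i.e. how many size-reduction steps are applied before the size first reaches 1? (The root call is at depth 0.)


Each step divides the size by 8 (rounding up); after k steps the size is ceil(n/8^k), which equals 1 exactly when 8^k >= n.
So the depth is the smallest k with 8^k >= 491656, i.e. ceil(log_8(491656)).
8^6 = 262144 < 491656 <= 2097152 = 8^7
Recursion depth = 7


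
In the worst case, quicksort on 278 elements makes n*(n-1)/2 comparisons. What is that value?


Sum of comparisons per partition:
277 + 276 + ... + 1 + 0
= 278 * (278 - 1) / 2
= 278 * 277 / 2
= 38503


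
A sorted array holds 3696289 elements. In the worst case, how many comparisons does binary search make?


Halving sequence: 3696289 -> 1848144 -> 924072 -> 462036 -> 231018 -> 115509 -> 57754 -> 28877 -> 14438 -> 7219 -> 3609 -> 1804 -> 902 -> 451 -> 225 -> 112 -> 56 -> 28 -> 14 -> 7 -> 3 -> 1
Number of halvings = 21
Max comparisons = 21 + 1 = 22


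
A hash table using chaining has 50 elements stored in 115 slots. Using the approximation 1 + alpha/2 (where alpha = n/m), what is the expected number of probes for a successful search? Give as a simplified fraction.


Load factor alpha = n/m = 50/115
Expected probes = 1 + alpha/2 = 1 + 50/(2*115)
= 1 + 50/230
= 230/230 + 50/230
= 280/230
Simplify: 28/23


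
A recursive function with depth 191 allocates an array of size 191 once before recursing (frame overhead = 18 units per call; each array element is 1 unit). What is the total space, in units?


Array allocation: 191 units (allocated once)
Stack frames: 191 deep * 18 per frame = 3438 units
Total = 191 + 3438 = 3629


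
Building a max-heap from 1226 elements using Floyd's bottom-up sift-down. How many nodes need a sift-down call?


In a heap of 1226 elements (0-indexed array):
  Last element index: 1225
  Parent of last element: floor((1225 - 1) / 2) = 612
  Internal nodes: indices 0 to 612
  Count = floor(1226/2) = 613


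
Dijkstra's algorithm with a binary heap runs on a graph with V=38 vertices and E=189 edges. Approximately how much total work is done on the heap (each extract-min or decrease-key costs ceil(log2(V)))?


Dijkstra with a binary heap: each vertex is extracted once, each edge may relax once.
Each heap operation costs O(log V).
V + E = 38 + 189 = 227
ceil(log2(38)) = 6 (since 2^5 = 32 < 38 <= 64 = 2^6)
Total heap work = (V+E) * ceil(log2(V)) = 227 * 6 = 1362


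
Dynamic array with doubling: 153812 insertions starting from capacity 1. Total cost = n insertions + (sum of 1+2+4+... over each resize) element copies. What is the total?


n = 153812
Insertion costs: 153812
Resizes copy 1, 2, 4, ... up to the largest power of 2 that is <= n-1 = 153811, i.e. 131072.
Copy costs = 1 + 2 + 4 + 8 + 16 + 32 + 64 + 128 + 256 + 512 + 1024 + 2048 + 4096 + 8192 + 16384 + 32768 + 65536 + 131072 = 262143
Total = 153812 + 262143 = 415955


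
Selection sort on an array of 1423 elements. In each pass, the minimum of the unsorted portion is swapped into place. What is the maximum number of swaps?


Selection sort performs one swap per pass:
  Pass 1: find min in positions 0 to 1422, swap with position 0
  Pass 2: find min in positions 1 to 1422, swap with position 1
  Pass 3: find min in positions 2 to 1422, swap with position 2
  Pass 4: find min in positions 3 to 1422, swap with position 3
  Pass 5: find min in positions 4 to 1422, swap with position 4
  ... (1417 more passes)
Total passes (and swaps) = n - 1 = 1423 - 1 = 1422


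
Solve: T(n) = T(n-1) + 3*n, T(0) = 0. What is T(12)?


Expanding the recurrence:
T(12) = T(11) + 3*12
       = T(10) + 3*11 + 3*12
       ...
       = T(0) + 3*(1 + 2 + ... + 12)
       = 0 + 3 * 12*13/2
       = 0 + 3 * 78
       = 0 + 234 = 234


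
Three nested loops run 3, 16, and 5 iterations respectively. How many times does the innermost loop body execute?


Loop 1 (outermost): 3 iterations
Loop 2 (middle): 16 iterations per outer
Loop 3 (innermost): 5 iterations per middle
Total = 3 * 16 * 5 = 240


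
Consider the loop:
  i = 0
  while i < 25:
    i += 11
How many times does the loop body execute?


Starting at i = 0, each iteration adds 11.
Iterations until i >= 25:
  Iteration 1: i = 0 -> i = 11
  Iteration 2: i = 11 -> i = 22
  Iteration 3: i = 22 -> i = 33
Total iterations = ceil(25/11) = 3


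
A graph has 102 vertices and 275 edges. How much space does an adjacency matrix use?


Adjacency matrix: V x V grid of entries
Space = V^2 = 102^2 = 102 * 102 = 10404


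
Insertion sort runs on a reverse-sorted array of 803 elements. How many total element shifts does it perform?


Sum of shifts = 1 + 2 + 3 + ... + 802
= 803 * 802 / 2
= 644006 / 2
= 322003


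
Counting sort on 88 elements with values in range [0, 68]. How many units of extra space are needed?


Output array size: 88 (to store sorted result)
Count array size: 69 (one slot per possible value, range 0 to 68)
Total extra space = 88 + 69 = 157


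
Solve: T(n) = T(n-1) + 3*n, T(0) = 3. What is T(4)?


Expanding the recurrence:
T(4) = T(3) + 3*4
       = T(2) + 3*3 + 3*4
       ...
       = T(0) + 3*(1 + 2 + ... + 4)
       = 3 + 3 * 4*5/2
       = 3 + 3 * 10
       = 3 + 30 = 33
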